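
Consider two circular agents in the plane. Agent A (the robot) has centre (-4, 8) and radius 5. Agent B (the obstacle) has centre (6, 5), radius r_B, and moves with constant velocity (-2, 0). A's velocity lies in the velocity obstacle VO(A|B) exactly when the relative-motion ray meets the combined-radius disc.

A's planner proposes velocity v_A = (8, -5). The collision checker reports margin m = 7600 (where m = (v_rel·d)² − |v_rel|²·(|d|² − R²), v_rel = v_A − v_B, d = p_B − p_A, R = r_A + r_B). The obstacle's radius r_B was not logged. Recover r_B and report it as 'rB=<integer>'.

m = 7600
d = (10, -3);  v_rel = (10, -5),  |v_rel|² = 125
v_rel×d = (10)·(-3) − (-5)·(10) = 20
since m = R²·125 − 20²:  R² = (400 + 7600) / 125 = 64
R = √64 = 8  ⇒  r_B = 8 − 5 = 3

rB=3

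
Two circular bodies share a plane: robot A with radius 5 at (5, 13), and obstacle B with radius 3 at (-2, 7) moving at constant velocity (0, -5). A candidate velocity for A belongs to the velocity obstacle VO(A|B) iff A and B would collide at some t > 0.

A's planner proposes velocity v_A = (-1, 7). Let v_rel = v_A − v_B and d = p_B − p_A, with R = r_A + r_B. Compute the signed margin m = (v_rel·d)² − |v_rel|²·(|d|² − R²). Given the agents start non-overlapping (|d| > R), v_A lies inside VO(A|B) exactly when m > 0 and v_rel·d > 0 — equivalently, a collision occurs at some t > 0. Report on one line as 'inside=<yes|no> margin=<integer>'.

d = (-7, -6),  |d|² = 85;  R = 5+3 = 8,  c = 85−8² = 21
v_rel = (-1, 12),  |v_rel|² = 145;  v_rel·d = (-1)·(-7) + (12)·(-6) = -65
145·t² + 130·t + 21 = 0  ⇒  m = (-65)² − 145·21 = 1180
m = 1180 > 0,  v_rel·d = -65 < 0  ⇒  outside

inside=no margin=1180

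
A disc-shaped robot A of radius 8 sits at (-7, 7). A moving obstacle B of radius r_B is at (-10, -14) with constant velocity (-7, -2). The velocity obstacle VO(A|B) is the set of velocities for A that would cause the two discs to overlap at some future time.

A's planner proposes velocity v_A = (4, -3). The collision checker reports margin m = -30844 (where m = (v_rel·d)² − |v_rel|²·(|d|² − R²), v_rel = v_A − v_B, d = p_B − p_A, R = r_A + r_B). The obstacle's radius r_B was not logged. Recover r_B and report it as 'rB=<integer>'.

m = -30844
d = (-3, -21);  v_rel = (11, -1),  |v_rel|² = 122
v_rel×d = (11)·(-21) − (-1)·(-3) = -234
since m = R²·122 − (-234)²:  R² = (54756 + -30844) / 122 = 196
R = √196 = 14  ⇒  r_B = 14 − 8 = 6

rB=6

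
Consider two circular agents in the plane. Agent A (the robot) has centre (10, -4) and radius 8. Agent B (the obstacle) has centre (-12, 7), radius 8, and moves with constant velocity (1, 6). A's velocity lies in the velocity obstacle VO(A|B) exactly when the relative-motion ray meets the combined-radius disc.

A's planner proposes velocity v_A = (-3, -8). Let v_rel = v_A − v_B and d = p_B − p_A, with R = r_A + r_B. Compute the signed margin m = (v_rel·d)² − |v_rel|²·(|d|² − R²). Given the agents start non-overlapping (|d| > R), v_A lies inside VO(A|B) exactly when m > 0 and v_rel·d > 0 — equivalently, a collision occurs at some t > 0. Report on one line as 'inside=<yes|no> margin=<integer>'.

d = (-22, 11),  |d|² = 605;  R = 8+8 = 16,  c = 605−16² = 349
v_rel = (-4, -14),  |v_rel|² = 212;  v_rel·d = (-4)·(-22) + (-14)·(11) = -66
212·t² + 132·t + 349 = 0  ⇒  m = (-66)² − 212·349 = -69632
m = -69632 < 0,  v_rel·d = -66 < 0  ⇒  outside

inside=no margin=-69632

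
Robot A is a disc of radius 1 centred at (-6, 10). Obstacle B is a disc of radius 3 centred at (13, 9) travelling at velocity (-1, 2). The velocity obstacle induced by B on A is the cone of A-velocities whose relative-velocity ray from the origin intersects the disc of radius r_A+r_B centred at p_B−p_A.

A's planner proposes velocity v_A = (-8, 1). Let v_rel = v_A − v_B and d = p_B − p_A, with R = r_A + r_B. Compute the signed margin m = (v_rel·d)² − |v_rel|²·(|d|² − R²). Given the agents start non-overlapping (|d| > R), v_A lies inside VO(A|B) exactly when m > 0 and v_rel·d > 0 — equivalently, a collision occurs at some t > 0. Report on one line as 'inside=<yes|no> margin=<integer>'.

d = (19, -1),  |d|² = 362;  R = 1+3 = 4,  c = 362−4² = 346
v_rel = (-7, -1),  |v_rel|² = 50;  v_rel·d = (-7)·(19) + (-1)·(-1) = -132
50·t² + 264·t + 346 = 0  ⇒  m = (-132)² − 50·346 = 124
m = 124 > 0,  v_rel·d = -132 < 0  ⇒  outside

inside=no margin=124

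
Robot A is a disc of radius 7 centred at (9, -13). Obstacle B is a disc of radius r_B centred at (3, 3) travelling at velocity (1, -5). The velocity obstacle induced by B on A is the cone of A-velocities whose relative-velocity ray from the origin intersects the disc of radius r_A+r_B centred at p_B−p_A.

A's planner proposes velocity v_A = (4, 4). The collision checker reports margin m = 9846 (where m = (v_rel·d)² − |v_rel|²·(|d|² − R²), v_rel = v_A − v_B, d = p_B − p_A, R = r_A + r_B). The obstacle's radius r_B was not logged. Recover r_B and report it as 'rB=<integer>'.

m = 9846
d = (-6, 16);  v_rel = (3, 9),  |v_rel|² = 90
v_rel×d = (3)·(16) − (9)·(-6) = 102
since m = R²·90 − 102²:  R² = (10404 + 9846) / 90 = 225
R = √225 = 15  ⇒  r_B = 15 − 7 = 8

rB=8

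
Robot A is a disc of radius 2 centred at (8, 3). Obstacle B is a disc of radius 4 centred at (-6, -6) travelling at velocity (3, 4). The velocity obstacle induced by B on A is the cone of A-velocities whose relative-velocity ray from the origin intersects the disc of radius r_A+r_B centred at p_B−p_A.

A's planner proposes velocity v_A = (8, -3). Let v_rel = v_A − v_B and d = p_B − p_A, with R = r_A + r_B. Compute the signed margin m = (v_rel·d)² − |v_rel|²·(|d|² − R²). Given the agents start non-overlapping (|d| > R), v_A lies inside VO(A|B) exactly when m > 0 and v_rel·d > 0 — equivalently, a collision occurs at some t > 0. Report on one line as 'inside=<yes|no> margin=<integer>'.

d = (-14, -9),  |d|² = 277;  R = 2+4 = 6,  c = 277−6² = 241
v_rel = (5, -7),  |v_rel|² = 74;  v_rel·d = (5)·(-14) + (-7)·(-9) = -7
74·t² + 14·t + 241 = 0  ⇒  m = (-7)² − 74·241 = -17785
m = -17785 < 0,  v_rel·d = -7 < 0  ⇒  outside

inside=no margin=-17785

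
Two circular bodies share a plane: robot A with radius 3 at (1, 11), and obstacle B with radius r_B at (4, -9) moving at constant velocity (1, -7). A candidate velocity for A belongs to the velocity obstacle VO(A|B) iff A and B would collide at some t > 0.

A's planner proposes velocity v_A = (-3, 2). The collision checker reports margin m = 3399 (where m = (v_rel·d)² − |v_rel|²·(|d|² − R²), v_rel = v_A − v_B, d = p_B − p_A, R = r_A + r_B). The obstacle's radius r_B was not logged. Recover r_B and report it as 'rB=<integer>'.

m = 3399
d = (3, -20);  v_rel = (-4, 9),  |v_rel|² = 97
v_rel×d = (-4)·(-20) − (9)·(3) = 53
since m = R²·97 − 53²:  R² = (2809 + 3399) / 97 = 64
R = √64 = 8  ⇒  r_B = 8 − 3 = 5

rB=5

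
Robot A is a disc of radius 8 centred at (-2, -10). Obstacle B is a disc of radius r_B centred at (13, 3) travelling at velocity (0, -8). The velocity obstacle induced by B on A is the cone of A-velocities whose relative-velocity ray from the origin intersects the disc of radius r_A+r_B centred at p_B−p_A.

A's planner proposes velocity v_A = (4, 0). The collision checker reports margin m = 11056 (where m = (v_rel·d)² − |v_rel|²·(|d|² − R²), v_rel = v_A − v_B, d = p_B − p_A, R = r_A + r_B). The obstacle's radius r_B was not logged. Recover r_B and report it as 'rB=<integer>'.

m = 11056
d = (15, 13);  v_rel = (4, 8),  |v_rel|² = 80
v_rel×d = (4)·(13) − (8)·(15) = -68
since m = R²·80 − (-68)²:  R² = (4624 + 11056) / 80 = 196
R = √196 = 14  ⇒  r_B = 14 − 8 = 6

rB=6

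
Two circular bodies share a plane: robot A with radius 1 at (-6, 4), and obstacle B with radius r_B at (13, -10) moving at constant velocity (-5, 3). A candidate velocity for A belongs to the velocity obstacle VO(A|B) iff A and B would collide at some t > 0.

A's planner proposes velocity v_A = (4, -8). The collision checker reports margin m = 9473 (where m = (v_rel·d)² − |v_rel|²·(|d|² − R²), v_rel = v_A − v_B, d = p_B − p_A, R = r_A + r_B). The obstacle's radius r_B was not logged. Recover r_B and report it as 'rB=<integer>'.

m = 9473
d = (19, -14);  v_rel = (9, -11),  |v_rel|² = 202
v_rel×d = (9)·(-14) − (-11)·(19) = 83
since m = R²·202 − 83²:  R² = (6889 + 9473) / 202 = 81
R = √81 = 9  ⇒  r_B = 9 − 1 = 8

rB=8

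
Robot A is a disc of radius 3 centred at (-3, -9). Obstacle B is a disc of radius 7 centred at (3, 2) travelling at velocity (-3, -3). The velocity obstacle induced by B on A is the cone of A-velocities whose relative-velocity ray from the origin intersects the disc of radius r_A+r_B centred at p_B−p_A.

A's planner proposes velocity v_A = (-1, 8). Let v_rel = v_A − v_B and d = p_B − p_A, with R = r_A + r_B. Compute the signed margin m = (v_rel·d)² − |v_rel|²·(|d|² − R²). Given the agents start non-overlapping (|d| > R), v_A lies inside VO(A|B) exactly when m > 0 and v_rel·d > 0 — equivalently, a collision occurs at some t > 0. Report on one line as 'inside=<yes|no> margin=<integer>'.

d = (6, 11),  |d|² = 157;  R = 3+7 = 10,  c = 157−10² = 57
v_rel = (2, 11),  |v_rel|² = 125;  v_rel·d = (2)·(6) + (11)·(11) = 133
125·t² − 266·t + 57 = 0  ⇒  m = 133² − 125·57 = 10564
m = 10564 > 0,  v_rel·d = 133 > 0  ⇒  inside

inside=yes margin=10564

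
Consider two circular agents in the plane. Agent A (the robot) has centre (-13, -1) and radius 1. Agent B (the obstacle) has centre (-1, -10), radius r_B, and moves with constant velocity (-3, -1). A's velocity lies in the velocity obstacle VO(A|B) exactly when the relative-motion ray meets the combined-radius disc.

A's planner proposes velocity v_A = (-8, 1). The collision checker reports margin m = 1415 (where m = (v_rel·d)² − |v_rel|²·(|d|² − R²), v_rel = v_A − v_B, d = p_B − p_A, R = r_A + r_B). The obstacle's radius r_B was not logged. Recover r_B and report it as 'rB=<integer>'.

m = 1415
d = (12, -9);  v_rel = (-5, 2),  |v_rel|² = 29
v_rel×d = (-5)·(-9) − (2)·(12) = 21
since m = R²·29 − 21²:  R² = (441 + 1415) / 29 = 64
R = √64 = 8  ⇒  r_B = 8 − 1 = 7

rB=7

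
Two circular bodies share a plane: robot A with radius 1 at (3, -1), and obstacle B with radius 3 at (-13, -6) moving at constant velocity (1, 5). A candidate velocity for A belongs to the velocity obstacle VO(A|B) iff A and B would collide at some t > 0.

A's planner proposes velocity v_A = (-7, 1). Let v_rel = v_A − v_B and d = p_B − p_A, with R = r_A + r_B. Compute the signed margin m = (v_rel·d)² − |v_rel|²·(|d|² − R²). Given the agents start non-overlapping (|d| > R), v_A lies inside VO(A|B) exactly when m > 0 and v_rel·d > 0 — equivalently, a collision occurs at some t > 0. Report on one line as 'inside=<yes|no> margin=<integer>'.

d = (-16, -5),  |d|² = 281;  R = 1+3 = 4,  c = 281−4² = 265
v_rel = (-8, -4),  |v_rel|² = 80;  v_rel·d = (-8)·(-16) + (-4)·(-5) = 148
80·t² − 296·t + 265 = 0  ⇒  m = 148² − 80·265 = 704
m = 704 > 0,  v_rel·d = 148 > 0  ⇒  inside

inside=yes margin=704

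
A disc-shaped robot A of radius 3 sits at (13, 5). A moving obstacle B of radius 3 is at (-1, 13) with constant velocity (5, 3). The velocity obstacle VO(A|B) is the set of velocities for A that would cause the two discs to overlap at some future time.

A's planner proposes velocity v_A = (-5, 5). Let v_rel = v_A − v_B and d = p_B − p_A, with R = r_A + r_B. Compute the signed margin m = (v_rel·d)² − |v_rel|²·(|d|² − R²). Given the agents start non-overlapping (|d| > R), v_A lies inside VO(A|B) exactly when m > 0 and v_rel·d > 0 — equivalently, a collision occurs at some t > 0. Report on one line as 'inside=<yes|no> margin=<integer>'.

d = (-14, 8),  |d|² = 260;  R = 3+3 = 6,  c = 260−6² = 224
v_rel = (-10, 2),  |v_rel|² = 104;  v_rel·d = (-10)·(-14) + (2)·(8) = 156
104·t² − 312·t + 224 = 0  ⇒  m = 156² − 104·224 = 1040
m = 1040 > 0,  v_rel·d = 156 > 0  ⇒  inside

inside=yes margin=1040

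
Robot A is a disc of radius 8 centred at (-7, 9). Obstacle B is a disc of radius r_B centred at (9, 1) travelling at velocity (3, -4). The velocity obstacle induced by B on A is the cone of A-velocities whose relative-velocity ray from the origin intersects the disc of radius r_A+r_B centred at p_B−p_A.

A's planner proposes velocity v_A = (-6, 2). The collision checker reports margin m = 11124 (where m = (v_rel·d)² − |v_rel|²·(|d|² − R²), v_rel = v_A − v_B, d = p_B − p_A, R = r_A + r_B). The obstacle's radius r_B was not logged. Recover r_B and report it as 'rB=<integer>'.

m = 11124
d = (16, -8);  v_rel = (-9, 6),  |v_rel|² = 117
v_rel×d = (-9)·(-8) − (6)·(16) = -24
since m = R²·117 − (-24)²:  R² = (576 + 11124) / 117 = 100
R = √100 = 10  ⇒  r_B = 10 − 8 = 2

rB=2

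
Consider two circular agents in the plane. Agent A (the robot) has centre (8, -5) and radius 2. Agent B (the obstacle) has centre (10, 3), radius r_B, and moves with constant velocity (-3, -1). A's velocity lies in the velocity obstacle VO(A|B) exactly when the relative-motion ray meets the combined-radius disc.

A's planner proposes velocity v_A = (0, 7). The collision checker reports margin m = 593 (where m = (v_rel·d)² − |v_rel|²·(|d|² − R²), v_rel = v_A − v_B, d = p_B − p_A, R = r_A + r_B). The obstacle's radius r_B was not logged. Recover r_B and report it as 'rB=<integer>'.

m = 593
d = (2, 8);  v_rel = (3, 8),  |v_rel|² = 73
v_rel×d = (3)·(8) − (8)·(2) = 8
since m = R²·73 − 8²:  R² = (64 + 593) / 73 = 9
R = √9 = 3  ⇒  r_B = 3 − 2 = 1

rB=1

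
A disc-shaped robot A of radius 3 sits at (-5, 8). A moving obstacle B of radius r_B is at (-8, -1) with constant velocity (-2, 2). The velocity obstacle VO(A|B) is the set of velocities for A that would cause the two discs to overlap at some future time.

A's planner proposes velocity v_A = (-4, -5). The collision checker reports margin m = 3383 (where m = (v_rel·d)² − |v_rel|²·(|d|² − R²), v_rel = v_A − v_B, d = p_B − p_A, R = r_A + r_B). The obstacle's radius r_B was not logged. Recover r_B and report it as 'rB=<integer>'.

m = 3383
d = (-3, -9);  v_rel = (-2, -7),  |v_rel|² = 53
v_rel×d = (-2)·(-9) − (-7)·(-3) = -3
since m = R²·53 − (-3)²:  R² = (9 + 3383) / 53 = 64
R = √64 = 8  ⇒  r_B = 8 − 3 = 5

rB=5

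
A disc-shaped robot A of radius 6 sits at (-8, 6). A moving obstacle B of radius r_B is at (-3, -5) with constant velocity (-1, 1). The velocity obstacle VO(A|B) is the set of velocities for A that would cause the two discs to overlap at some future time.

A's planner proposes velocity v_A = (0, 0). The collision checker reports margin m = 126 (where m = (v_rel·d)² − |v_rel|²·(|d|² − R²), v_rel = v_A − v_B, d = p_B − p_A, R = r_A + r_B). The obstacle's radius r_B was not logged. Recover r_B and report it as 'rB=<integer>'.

m = 126
d = (5, -11);  v_rel = (1, -1),  |v_rel|² = 2
v_rel×d = (1)·(-11) − (-1)·(5) = -6
since m = R²·2 − (-6)²:  R² = (36 + 126) / 2 = 81
R = √81 = 9  ⇒  r_B = 9 − 6 = 3

rB=3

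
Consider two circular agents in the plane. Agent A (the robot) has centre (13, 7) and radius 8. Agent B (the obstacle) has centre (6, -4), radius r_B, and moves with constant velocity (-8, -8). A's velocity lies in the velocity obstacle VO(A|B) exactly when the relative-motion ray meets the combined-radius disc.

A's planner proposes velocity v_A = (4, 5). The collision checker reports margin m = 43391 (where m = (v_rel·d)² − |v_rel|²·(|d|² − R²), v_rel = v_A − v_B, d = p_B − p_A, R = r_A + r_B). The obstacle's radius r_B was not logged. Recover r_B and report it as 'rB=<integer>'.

m = 43391
d = (-7, -11);  v_rel = (12, 13),  |v_rel|² = 313
v_rel×d = (12)·(-11) − (13)·(-7) = -41
since m = R²·313 − (-41)²:  R² = (1681 + 43391) / 313 = 144
R = √144 = 12  ⇒  r_B = 12 − 8 = 4

rB=4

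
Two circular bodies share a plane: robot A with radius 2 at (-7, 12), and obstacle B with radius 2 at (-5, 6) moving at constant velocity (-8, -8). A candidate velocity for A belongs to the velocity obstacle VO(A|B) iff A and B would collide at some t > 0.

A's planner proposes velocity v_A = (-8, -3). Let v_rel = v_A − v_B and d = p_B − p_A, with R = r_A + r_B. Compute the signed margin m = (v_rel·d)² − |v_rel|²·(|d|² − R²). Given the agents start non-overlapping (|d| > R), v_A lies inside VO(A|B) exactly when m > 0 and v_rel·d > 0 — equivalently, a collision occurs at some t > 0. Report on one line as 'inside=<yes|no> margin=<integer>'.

d = (2, -6),  |d|² = 40;  R = 2+2 = 4,  c = 40−4² = 24
v_rel = (0, 5),  |v_rel|² = 25;  v_rel·d = (0)·(2) + (5)·(-6) = -30
25·t² + 60·t + 24 = 0  ⇒  m = (-30)² − 25·24 = 300
m = 300 > 0,  v_rel·d = -30 < 0  ⇒  outside

inside=no margin=300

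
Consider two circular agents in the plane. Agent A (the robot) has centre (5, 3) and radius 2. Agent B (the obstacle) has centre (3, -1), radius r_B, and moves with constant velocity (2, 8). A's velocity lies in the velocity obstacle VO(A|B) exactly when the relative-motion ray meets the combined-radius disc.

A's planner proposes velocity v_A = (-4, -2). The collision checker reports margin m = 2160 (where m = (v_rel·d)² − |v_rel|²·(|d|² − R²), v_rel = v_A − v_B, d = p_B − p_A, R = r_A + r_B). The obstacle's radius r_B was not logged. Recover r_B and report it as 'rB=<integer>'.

m = 2160
d = (-2, -4);  v_rel = (-6, -10),  |v_rel|² = 136
v_rel×d = (-6)·(-4) − (-10)·(-2) = 4
since m = R²·136 − 4²:  R² = (16 + 2160) / 136 = 16
R = √16 = 4  ⇒  r_B = 4 − 2 = 2

rB=2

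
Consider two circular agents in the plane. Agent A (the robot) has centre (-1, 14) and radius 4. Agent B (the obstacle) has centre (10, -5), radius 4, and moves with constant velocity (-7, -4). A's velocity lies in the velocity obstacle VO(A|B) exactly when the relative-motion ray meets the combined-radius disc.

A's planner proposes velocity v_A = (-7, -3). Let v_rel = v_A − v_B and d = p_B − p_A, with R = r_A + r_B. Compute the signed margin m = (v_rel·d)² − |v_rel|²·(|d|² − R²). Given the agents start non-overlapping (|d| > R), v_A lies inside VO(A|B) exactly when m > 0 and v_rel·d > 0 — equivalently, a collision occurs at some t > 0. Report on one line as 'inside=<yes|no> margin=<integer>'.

d = (11, -19),  |d|² = 482;  R = 4+4 = 8,  c = 482−8² = 418
v_rel = (0, 1),  |v_rel|² = 1;  v_rel·d = (0)·(11) + (1)·(-19) = -19
1·t² + 38·t + 418 = 0  ⇒  m = (-19)² − 1·418 = -57
m = -57 < 0,  v_rel·d = -19 < 0  ⇒  outside

inside=no margin=-57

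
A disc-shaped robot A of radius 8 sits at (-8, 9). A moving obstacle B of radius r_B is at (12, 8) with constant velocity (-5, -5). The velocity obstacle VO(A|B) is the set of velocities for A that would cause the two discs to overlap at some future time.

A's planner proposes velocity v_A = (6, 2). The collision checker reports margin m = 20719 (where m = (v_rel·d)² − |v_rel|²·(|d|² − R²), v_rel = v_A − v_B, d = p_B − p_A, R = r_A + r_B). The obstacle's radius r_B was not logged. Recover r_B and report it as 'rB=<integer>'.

m = 20719
d = (20, -1);  v_rel = (11, 7),  |v_rel|² = 170
v_rel×d = (11)·(-1) − (7)·(20) = -151
since m = R²·170 − (-151)²:  R² = (22801 + 20719) / 170 = 256
R = √256 = 16  ⇒  r_B = 16 − 8 = 8

rB=8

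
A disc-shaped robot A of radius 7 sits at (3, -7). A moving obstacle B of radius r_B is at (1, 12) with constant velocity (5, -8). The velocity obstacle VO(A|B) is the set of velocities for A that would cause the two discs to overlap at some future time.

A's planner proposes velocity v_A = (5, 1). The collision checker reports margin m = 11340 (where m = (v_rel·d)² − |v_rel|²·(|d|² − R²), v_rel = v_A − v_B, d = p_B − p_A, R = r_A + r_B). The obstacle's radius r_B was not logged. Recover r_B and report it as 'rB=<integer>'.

m = 11340
d = (-2, 19);  v_rel = (0, 9),  |v_rel|² = 81
v_rel×d = (0)·(19) − (9)·(-2) = 18
since m = R²·81 − 18²:  R² = (324 + 11340) / 81 = 144
R = √144 = 12  ⇒  r_B = 12 − 7 = 5

rB=5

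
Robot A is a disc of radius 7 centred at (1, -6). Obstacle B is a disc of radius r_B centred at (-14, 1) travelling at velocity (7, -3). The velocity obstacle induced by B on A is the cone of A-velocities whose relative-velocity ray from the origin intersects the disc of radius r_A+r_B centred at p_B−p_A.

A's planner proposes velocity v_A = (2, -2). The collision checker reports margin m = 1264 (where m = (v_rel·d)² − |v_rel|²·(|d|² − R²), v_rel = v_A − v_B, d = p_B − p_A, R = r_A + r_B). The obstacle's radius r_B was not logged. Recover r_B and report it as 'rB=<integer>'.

m = 1264
d = (-15, 7);  v_rel = (-5, 1),  |v_rel|² = 26
v_rel×d = (-5)·(7) − (1)·(-15) = -20
since m = R²·26 − (-20)²:  R² = (400 + 1264) / 26 = 64
R = √64 = 8  ⇒  r_B = 8 − 7 = 1

rB=1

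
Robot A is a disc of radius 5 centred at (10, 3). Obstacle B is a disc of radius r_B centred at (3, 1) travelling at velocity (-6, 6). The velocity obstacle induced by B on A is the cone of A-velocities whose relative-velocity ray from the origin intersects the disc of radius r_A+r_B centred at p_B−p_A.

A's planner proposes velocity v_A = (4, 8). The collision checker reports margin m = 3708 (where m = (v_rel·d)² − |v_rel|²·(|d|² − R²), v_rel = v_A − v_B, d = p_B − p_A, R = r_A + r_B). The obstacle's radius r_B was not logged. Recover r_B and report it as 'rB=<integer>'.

m = 3708
d = (-7, -2);  v_rel = (10, 2),  |v_rel|² = 104
v_rel×d = (10)·(-2) − (2)·(-7) = -6
since m = R²·104 − (-6)²:  R² = (36 + 3708) / 104 = 36
R = √36 = 6  ⇒  r_B = 6 − 5 = 1

rB=1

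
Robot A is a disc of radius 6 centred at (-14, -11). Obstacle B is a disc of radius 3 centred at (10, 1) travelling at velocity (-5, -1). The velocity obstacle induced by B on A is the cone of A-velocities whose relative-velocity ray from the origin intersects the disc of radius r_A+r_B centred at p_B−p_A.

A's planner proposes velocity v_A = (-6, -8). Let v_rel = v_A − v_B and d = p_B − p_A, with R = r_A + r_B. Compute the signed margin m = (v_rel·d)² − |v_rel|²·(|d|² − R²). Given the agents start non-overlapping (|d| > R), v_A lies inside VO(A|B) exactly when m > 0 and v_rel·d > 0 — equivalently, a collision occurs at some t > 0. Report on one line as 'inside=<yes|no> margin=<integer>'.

d = (24, 12),  |d|² = 720;  R = 6+3 = 9,  c = 720−9² = 639
v_rel = (-1, -7),  |v_rel|² = 50;  v_rel·d = (-1)·(24) + (-7)·(12) = -108
50·t² + 216·t + 639 = 0  ⇒  m = (-108)² − 50·639 = -20286
m = -20286 < 0,  v_rel·d = -108 < 0  ⇒  outside

inside=no margin=-20286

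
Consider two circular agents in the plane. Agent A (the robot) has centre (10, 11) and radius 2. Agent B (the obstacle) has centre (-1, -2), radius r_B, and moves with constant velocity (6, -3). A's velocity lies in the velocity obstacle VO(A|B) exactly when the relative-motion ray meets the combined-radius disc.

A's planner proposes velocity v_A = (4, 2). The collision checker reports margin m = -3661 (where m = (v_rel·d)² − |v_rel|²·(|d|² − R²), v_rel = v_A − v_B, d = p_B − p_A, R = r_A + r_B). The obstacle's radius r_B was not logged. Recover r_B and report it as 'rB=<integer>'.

m = -3661
d = (-11, -13);  v_rel = (-2, 5),  |v_rel|² = 29
v_rel×d = (-2)·(-13) − (5)·(-11) = 81
since m = R²·29 − 81²:  R² = (6561 + -3661) / 29 = 100
R = √100 = 10  ⇒  r_B = 10 − 2 = 8

rB=8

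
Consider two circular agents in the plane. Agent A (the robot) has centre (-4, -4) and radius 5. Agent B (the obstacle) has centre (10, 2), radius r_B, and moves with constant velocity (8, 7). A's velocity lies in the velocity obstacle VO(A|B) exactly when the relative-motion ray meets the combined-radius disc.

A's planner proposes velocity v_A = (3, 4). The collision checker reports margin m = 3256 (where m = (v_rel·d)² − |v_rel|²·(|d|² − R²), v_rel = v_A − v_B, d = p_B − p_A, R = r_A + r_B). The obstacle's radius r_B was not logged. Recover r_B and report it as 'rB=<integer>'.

m = 3256
d = (14, 6);  v_rel = (-5, -3),  |v_rel|² = 34
v_rel×d = (-5)·(6) − (-3)·(14) = 12
since m = R²·34 − 12²:  R² = (144 + 3256) / 34 = 100
R = √100 = 10  ⇒  r_B = 10 − 5 = 5

rB=5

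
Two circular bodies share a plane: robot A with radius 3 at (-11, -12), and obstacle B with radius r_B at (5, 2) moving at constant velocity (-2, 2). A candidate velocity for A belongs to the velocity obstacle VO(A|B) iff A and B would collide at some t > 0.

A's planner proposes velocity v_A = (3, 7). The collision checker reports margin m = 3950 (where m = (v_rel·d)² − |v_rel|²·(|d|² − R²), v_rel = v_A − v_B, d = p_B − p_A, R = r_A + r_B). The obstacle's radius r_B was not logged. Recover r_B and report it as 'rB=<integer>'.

m = 3950
d = (16, 14);  v_rel = (5, 5),  |v_rel|² = 50
v_rel×d = (5)·(14) − (5)·(16) = -10
since m = R²·50 − (-10)²:  R² = (100 + 3950) / 50 = 81
R = √81 = 9  ⇒  r_B = 9 − 3 = 6

rB=6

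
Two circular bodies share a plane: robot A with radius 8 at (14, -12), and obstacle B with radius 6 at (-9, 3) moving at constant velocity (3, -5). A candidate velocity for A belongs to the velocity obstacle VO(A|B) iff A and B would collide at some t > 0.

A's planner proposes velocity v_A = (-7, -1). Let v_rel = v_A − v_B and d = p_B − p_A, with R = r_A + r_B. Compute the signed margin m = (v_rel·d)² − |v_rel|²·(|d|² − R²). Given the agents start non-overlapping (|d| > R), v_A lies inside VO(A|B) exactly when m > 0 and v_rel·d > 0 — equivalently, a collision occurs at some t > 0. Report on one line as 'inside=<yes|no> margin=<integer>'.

d = (-23, 15),  |d|² = 754;  R = 8+6 = 14,  c = 754−14² = 558
v_rel = (-10, 4),  |v_rel|² = 116;  v_rel·d = (-10)·(-23) + (4)·(15) = 290
116·t² − 580·t + 558 = 0  ⇒  m = 290² − 116·558 = 19372
m = 19372 > 0,  v_rel·d = 290 > 0  ⇒  inside

inside=yes margin=19372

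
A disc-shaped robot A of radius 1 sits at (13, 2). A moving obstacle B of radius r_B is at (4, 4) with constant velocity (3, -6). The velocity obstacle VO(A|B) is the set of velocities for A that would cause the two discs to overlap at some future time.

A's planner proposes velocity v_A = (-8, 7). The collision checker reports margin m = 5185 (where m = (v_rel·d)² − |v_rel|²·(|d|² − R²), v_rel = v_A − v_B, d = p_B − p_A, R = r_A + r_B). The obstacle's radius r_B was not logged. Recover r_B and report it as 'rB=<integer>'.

m = 5185
d = (-9, 2);  v_rel = (-11, 13),  |v_rel|² = 290
v_rel×d = (-11)·(2) − (13)·(-9) = 95
since m = R²·290 − 95²:  R² = (9025 + 5185) / 290 = 49
R = √49 = 7  ⇒  r_B = 7 − 1 = 6

rB=6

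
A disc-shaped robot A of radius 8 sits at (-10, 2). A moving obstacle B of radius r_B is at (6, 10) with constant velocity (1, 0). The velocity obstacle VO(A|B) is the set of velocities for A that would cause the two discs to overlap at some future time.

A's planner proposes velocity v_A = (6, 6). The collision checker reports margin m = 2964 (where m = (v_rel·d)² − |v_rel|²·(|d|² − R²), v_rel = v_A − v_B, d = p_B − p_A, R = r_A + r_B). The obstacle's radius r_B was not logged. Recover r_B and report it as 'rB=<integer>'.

m = 2964
d = (16, 8);  v_rel = (5, 6),  |v_rel|² = 61
v_rel×d = (5)·(8) − (6)·(16) = -56
since m = R²·61 − (-56)²:  R² = (3136 + 2964) / 61 = 100
R = √100 = 10  ⇒  r_B = 10 − 8 = 2

rB=2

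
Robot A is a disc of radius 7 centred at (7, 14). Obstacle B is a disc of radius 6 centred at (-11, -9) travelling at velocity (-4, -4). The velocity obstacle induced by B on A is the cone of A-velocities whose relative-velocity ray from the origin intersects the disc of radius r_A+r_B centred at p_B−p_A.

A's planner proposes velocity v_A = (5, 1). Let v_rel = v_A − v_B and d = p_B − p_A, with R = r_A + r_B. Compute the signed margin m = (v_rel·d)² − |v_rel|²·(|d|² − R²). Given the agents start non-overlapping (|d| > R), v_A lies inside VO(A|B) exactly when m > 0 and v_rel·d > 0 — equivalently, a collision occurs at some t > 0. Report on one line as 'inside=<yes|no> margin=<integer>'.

d = (-18, -23),  |d|² = 853;  R = 7+6 = 13,  c = 853−13² = 684
v_rel = (9, 5),  |v_rel|² = 106;  v_rel·d = (9)·(-18) + (5)·(-23) = -277
106·t² + 554·t + 684 = 0  ⇒  m = (-277)² − 106·684 = 4225
m = 4225 > 0,  v_rel·d = -277 < 0  ⇒  outside

inside=no margin=4225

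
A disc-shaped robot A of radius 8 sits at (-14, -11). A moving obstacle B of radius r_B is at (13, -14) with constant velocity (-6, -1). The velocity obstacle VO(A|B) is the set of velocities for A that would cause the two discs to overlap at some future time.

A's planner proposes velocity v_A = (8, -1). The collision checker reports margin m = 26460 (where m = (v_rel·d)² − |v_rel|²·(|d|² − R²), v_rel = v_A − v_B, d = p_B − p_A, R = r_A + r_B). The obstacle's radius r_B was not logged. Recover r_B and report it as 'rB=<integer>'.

m = 26460
d = (27, -3);  v_rel = (14, 0),  |v_rel|² = 196
v_rel×d = (14)·(-3) − (0)·(27) = -42
since m = R²·196 − (-42)²:  R² = (1764 + 26460) / 196 = 144
R = √144 = 12  ⇒  r_B = 12 − 8 = 4

rB=4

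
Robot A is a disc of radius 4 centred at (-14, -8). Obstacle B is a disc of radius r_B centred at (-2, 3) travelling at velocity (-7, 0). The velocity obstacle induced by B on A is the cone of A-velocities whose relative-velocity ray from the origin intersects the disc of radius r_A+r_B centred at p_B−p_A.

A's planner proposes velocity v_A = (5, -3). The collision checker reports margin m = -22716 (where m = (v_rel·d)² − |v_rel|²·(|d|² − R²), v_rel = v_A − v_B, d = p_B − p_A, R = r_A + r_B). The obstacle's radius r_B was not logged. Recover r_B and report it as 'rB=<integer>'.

m = -22716
d = (12, 11);  v_rel = (12, -3),  |v_rel|² = 153
v_rel×d = (12)·(11) − (-3)·(12) = 168
since m = R²·153 − 168²:  R² = (28224 + -22716) / 153 = 36
R = √36 = 6  ⇒  r_B = 6 − 4 = 2

rB=2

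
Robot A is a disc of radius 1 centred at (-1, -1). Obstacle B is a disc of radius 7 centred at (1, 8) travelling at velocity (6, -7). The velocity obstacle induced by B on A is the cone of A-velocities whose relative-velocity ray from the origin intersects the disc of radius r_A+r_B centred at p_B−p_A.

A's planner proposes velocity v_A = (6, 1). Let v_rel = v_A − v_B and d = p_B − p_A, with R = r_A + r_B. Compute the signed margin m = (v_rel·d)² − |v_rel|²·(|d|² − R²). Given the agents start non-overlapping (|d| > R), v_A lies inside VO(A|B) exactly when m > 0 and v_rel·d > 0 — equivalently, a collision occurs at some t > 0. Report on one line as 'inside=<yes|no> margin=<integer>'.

d = (2, 9),  |d|² = 85;  R = 1+7 = 8,  c = 85−8² = 21
v_rel = (0, 8),  |v_rel|² = 64;  v_rel·d = (0)·(2) + (8)·(9) = 72
64·t² − 144·t + 21 = 0  ⇒  m = 72² − 64·21 = 3840
m = 3840 > 0,  v_rel·d = 72 > 0  ⇒  inside

inside=yes margin=3840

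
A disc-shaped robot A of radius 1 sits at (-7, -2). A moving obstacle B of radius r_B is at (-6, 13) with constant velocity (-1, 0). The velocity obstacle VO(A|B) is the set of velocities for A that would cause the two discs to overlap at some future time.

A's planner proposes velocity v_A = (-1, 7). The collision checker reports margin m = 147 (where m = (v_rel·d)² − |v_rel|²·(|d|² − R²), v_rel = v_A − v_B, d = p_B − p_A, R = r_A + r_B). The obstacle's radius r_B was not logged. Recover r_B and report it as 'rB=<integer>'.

m = 147
d = (1, 15);  v_rel = (0, 7),  |v_rel|² = 49
v_rel×d = (0)·(15) − (7)·(1) = -7
since m = R²·49 − (-7)²:  R² = (49 + 147) / 49 = 4
R = √4 = 2  ⇒  r_B = 2 − 1 = 1

rB=1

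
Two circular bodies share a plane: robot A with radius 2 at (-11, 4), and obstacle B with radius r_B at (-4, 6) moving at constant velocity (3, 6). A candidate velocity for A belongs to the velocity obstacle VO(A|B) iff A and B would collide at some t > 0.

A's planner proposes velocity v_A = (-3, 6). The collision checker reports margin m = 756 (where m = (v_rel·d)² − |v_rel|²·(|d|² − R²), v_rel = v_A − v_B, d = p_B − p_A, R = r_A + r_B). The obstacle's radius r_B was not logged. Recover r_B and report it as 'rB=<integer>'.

m = 756
d = (7, 2);  v_rel = (-6, 0),  |v_rel|² = 36
v_rel×d = (-6)·(2) − (0)·(7) = -12
since m = R²·36 − (-12)²:  R² = (144 + 756) / 36 = 25
R = √25 = 5  ⇒  r_B = 5 − 2 = 3

rB=3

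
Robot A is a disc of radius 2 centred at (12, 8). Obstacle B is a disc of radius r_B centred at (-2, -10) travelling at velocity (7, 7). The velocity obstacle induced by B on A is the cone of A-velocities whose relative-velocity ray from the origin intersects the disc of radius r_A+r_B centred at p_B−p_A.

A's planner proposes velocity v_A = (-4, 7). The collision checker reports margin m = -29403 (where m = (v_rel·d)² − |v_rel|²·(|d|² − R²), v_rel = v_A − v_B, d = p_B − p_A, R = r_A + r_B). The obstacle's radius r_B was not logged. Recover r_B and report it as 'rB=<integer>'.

m = -29403
d = (-14, -18);  v_rel = (-11, 0),  |v_rel|² = 121
v_rel×d = (-11)·(-18) − (0)·(-14) = 198
since m = R²·121 − 198²:  R² = (39204 + -29403) / 121 = 81
R = √81 = 9  ⇒  r_B = 9 − 2 = 7

rB=7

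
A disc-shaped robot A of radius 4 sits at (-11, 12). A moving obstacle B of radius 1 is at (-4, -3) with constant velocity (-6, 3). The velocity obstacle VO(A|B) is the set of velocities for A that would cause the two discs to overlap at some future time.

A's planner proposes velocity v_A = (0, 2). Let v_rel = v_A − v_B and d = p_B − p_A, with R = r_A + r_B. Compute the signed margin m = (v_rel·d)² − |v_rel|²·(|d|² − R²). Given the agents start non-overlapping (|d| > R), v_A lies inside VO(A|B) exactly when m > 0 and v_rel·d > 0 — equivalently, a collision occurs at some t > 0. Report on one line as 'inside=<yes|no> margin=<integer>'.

d = (7, -15),  |d|² = 274;  R = 4+1 = 5,  c = 274−5² = 249
v_rel = (6, -1),  |v_rel|² = 37;  v_rel·d = (6)·(7) + (-1)·(-15) = 57
37·t² − 114·t + 249 = 0  ⇒  m = 57² − 37·249 = -5964
m = -5964 < 0,  v_rel·d = 57 > 0  ⇒  outside

inside=no margin=-5964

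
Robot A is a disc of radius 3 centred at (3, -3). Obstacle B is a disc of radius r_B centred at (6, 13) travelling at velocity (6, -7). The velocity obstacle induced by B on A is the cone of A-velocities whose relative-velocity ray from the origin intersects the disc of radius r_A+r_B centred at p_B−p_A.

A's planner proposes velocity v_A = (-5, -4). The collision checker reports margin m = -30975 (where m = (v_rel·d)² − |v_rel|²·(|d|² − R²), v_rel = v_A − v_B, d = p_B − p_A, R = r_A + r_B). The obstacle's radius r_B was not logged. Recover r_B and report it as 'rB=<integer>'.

m = -30975
d = (3, 16);  v_rel = (-11, 3),  |v_rel|² = 130
v_rel×d = (-11)·(16) − (3)·(3) = -185
since m = R²·130 − (-185)²:  R² = (34225 + -30975) / 130 = 25
R = √25 = 5  ⇒  r_B = 5 − 3 = 2

rB=2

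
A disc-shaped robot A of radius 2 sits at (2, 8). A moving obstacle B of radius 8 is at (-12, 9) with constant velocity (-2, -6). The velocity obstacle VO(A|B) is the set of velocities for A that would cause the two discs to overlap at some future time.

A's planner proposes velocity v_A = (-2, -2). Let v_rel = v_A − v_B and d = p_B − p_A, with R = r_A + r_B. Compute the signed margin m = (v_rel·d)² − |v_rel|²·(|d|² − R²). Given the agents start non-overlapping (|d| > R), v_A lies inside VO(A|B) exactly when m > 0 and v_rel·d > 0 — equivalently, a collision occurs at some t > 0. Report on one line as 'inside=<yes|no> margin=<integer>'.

d = (-14, 1),  |d|² = 197;  R = 2+8 = 10,  c = 197−10² = 97
v_rel = (0, 4),  |v_rel|² = 16;  v_rel·d = (0)·(-14) + (4)·(1) = 4
16·t² − 8·t + 97 = 0  ⇒  m = 4² − 16·97 = -1536
m = -1536 < 0,  v_rel·d = 4 > 0  ⇒  outside

inside=no margin=-1536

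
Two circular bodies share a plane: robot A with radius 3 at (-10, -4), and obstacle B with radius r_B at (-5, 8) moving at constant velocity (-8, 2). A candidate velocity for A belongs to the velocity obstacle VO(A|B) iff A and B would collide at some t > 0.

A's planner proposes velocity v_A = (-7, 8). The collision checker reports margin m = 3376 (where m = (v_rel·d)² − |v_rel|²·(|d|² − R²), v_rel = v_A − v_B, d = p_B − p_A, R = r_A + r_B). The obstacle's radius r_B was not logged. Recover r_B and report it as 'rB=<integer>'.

m = 3376
d = (5, 12);  v_rel = (1, 6),  |v_rel|² = 37
v_rel×d = (1)·(12) − (6)·(5) = -18
since m = R²·37 − (-18)²:  R² = (324 + 3376) / 37 = 100
R = √100 = 10  ⇒  r_B = 10 − 3 = 7

rB=7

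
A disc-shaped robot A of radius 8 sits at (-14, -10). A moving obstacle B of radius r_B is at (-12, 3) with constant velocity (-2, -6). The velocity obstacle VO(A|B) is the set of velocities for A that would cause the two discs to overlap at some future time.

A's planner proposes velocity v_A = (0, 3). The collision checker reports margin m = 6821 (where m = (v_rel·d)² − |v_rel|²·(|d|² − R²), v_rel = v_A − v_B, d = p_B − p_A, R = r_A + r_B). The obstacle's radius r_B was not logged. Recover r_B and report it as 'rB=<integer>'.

m = 6821
d = (2, 13);  v_rel = (2, 9),  |v_rel|² = 85
v_rel×d = (2)·(13) − (9)·(2) = 8
since m = R²·85 − 8²:  R² = (64 + 6821) / 85 = 81
R = √81 = 9  ⇒  r_B = 9 − 8 = 1

rB=1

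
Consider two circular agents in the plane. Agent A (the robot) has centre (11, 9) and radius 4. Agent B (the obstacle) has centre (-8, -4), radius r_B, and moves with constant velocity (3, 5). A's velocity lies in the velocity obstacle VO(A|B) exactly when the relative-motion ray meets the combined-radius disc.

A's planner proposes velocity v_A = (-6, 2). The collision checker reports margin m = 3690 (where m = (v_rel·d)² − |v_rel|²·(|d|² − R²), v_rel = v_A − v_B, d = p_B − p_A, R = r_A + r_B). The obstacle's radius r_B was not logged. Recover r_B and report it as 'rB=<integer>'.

m = 3690
d = (-19, -13);  v_rel = (-9, -3),  |v_rel|² = 90
v_rel×d = (-9)·(-13) − (-3)·(-19) = 60
since m = R²·90 − 60²:  R² = (3600 + 3690) / 90 = 81
R = √81 = 9  ⇒  r_B = 9 − 4 = 5

rB=5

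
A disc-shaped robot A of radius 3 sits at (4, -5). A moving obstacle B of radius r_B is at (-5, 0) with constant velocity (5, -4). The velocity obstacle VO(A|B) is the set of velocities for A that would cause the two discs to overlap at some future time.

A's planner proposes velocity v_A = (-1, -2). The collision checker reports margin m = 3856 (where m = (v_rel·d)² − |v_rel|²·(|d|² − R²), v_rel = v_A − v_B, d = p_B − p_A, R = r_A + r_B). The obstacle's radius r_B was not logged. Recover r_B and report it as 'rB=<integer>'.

m = 3856
d = (-9, 5);  v_rel = (-6, 2),  |v_rel|² = 40
v_rel×d = (-6)·(5) − (2)·(-9) = -12
since m = R²·40 − (-12)²:  R² = (144 + 3856) / 40 = 100
R = √100 = 10  ⇒  r_B = 10 − 3 = 7

rB=7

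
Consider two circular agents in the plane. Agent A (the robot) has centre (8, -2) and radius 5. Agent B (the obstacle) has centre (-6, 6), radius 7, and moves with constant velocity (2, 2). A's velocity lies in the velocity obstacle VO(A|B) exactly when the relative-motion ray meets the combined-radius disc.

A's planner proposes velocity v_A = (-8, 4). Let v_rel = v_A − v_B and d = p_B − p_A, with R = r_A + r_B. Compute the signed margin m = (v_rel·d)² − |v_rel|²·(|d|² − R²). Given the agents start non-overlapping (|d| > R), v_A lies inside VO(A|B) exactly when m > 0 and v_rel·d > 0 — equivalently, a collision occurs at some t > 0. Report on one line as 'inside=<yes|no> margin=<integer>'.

d = (-14, 8),  |d|² = 260;  R = 5+7 = 12,  c = 260−12² = 116
v_rel = (-10, 2),  |v_rel|² = 104;  v_rel·d = (-10)·(-14) + (2)·(8) = 156
104·t² − 312·t + 116 = 0  ⇒  m = 156² − 104·116 = 12272
m = 12272 > 0,  v_rel·d = 156 > 0  ⇒  inside

inside=yes margin=12272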